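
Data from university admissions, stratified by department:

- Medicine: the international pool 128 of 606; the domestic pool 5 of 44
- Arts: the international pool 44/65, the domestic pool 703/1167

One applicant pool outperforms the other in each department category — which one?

Medicine: the international pool 128/606 = 21.1%, the domestic pool 5/44 = 11.4% → the international pool
Arts: the international pool 44/65 = 67.7%, the domestic pool 703/1167 = 60.2% → the international pool
The international pool has the higher rate in both groups.

the international pool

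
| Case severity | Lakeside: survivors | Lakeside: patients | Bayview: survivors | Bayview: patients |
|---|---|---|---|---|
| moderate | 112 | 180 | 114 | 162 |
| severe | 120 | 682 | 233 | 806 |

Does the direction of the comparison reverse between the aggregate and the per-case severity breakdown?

Moderate: Lakeside 112/180 = 62.2%, Bayview 114/162 = 70.4% → Bayview
Severe: Lakeside 120/682 = 17.6%, Bayview 233/806 = 28.9% → Bayview
Overall: Lakeside 232/862 = 26.9%, Bayview 347/968 = 35.8% → Bayview
Bayview wins overall and in every case group — no reversal.

No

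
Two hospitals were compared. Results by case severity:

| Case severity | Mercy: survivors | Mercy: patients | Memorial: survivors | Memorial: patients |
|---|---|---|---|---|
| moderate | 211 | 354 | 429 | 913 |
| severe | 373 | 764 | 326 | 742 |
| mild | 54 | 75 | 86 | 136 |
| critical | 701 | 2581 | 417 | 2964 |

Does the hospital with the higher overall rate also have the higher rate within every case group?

Moderate: Mercy 211/354 = 59.6%, Memorial 429/913 = 47.0% → Mercy
Severe: Mercy 373/764 = 48.8%, Memorial 326/742 = 43.9% → Mercy
Mild: Mercy 54/75 = 72.0%, Memorial 86/136 = 63.2% → Mercy
Critical: Mercy 701/2581 = 27.2%, Memorial 417/2964 = 14.1% → Mercy
Overall: Mercy 1339/3774 = 35.5%, Memorial 1258/4755 = 26.5% → Mercy
Mercy wins overall and in every case group — no reversal.

Yes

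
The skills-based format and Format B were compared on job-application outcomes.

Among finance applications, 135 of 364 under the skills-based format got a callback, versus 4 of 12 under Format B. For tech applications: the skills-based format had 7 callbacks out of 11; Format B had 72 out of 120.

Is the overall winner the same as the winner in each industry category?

No

Finance: the skills-based format 135/364 = 37.1%, Format B 4/12 = 33.3% → the skills-based format
Tech: the skills-based format 7/11 = 63.6%, Format B 72/120 = 60.0% → the skills-based format
Overall: the skills-based format 142/375 = 37.9%, Format B 76/132 = 57.6% → Format B
The skills-based format wins each industry group but Format B wins overall — the comparison reverses. The skills-based format's applications skew toward finance, which has a lower base rate.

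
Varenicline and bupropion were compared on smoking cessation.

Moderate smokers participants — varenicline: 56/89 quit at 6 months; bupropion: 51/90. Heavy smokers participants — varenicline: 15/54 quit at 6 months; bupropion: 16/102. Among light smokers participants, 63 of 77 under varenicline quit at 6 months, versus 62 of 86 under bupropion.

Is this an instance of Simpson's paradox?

No

Moderate smokers: varenicline 56/89 = 62.9%, bupropion 51/90 = 56.7% → varenicline
Heavy smokers: varenicline 15/54 = 27.8%, bupropion 16/102 = 15.7% → varenicline
Light smokers: varenicline 63/77 = 81.8%, bupropion 62/86 = 72.1% → varenicline
Overall: varenicline 134/220 = 60.9%, bupropion 129/278 = 46.4% → varenicline
Varenicline wins overall and in every dependence group — no reversal.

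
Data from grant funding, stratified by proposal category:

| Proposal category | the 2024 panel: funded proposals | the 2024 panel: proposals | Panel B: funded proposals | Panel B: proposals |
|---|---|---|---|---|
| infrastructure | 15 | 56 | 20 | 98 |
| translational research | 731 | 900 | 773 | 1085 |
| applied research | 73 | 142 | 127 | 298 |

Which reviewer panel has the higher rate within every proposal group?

Infrastructure: the 2024 panel 15/56 = 26.8%, Panel B 20/98 = 20.4% → the 2024 panel
Translational research: the 2024 panel 731/900 = 81.2%, Panel B 773/1085 = 71.2% → the 2024 panel
Applied research: the 2024 panel 73/142 = 51.4%, Panel B 127/298 = 42.6% → the 2024 panel
The 2024 panel has the higher rate in all 3 groups.

the 2024 panel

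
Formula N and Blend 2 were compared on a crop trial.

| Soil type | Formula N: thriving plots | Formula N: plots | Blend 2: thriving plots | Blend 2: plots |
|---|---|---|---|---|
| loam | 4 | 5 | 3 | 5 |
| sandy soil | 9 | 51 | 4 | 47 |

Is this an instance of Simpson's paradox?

No

Loam: Formula N 4/5 = 80.0%, Blend 2 3/5 = 60.0% → Formula N
Sandy soil: Formula N 9/51 = 17.6%, Blend 2 4/47 = 8.5% → Formula N
Overall: Formula N 13/56 = 23.2%, Blend 2 7/52 = 13.5% → Formula N
Formula N wins overall and in every soil group — no reversal.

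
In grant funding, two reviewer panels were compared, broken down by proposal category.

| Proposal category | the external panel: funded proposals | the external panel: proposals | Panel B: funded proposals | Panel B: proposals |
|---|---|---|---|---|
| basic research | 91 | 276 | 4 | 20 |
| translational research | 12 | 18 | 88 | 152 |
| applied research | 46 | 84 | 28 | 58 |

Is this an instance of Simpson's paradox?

Yes

Basic research: the external panel 91/276 = 33.0%, Panel B 4/20 = 20.0% → the external panel
Translational research: the external panel 12/18 = 66.7%, Panel B 88/152 = 57.9% → the external panel
Applied research: the external panel 46/84 = 54.8%, Panel B 28/58 = 48.3% → the external panel
Overall: the external panel 149/378 = 39.4%, Panel B 120/230 = 52.2% → Panel B
The external panel wins each proposal group but Panel B wins overall — the comparison reverses. The external panel's proposals skew toward basic research, which has a lower base rate.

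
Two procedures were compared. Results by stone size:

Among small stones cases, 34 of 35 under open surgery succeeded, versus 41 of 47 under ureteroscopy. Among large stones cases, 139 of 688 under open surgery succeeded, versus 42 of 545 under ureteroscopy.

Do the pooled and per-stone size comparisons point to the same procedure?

Yes

Small stones: open surgery 34/35 = 97.1%, ureteroscopy 41/47 = 87.2% → open surgery
Large stones: open surgery 139/688 = 20.2%, ureteroscopy 42/545 = 7.7% → open surgery
Overall: open surgery 173/723 = 23.9%, ureteroscopy 83/592 = 14.0% → open surgery
Open surgery wins overall and in every stone group — no reversal.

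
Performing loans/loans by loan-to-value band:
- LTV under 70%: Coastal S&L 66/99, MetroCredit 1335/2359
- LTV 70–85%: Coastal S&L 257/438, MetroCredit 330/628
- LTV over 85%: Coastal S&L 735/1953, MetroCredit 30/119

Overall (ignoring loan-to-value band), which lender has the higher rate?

MetroCredit

LTV under 70%: Coastal S&L 66/99 = 66.7%, MetroCredit 1335/2359 = 56.6% → Coastal S&L
LTV 70–85%: Coastal S&L 257/438 = 58.7%, MetroCredit 330/628 = 52.5% → Coastal S&L
LTV over 85%: Coastal S&L 735/1953 = 37.6%, MetroCredit 30/119 = 25.2% → Coastal S&L
Overall: Coastal S&L 1058/2490 = 42.5%, MetroCredit 1695/3106 = 54.6% → MetroCredit
(Coastal S&L wins every loan-to-value group but MetroCredit wins overall — Coastal S&L's loans skew toward the low-rate LTV over 85% group.)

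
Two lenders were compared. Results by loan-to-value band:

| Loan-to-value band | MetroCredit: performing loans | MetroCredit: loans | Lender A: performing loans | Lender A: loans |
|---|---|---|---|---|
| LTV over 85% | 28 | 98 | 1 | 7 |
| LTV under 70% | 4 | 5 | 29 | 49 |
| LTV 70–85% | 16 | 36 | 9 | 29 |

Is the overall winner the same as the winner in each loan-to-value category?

LTV over 85%: MetroCredit 28/98 = 28.6%, Lender A 1/7 = 14.3% → MetroCredit
LTV under 70%: MetroCredit 4/5 = 80.0%, Lender A 29/49 = 59.2% → MetroCredit
LTV 70–85%: MetroCredit 16/36 = 44.4%, Lender A 9/29 = 31.0% → MetroCredit
Overall: MetroCredit 48/139 = 34.5%, Lender A 39/85 = 45.9% → Lender A
MetroCredit wins each loan-to-value group but Lender A wins overall — the comparison reverses. MetroCredit's loans skew toward LTV over 85%, which has a lower base rate.

No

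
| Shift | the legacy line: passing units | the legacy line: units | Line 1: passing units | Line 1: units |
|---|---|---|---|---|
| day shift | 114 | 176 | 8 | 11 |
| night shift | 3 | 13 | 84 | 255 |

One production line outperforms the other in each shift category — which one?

Line 1

Day shift: the legacy line 114/176 = 64.8%, Line 1 8/11 = 72.7% → Line 1
Night shift: the legacy line 3/13 = 23.1%, Line 1 84/255 = 32.9% → Line 1
Line 1 has the higher rate in both groups.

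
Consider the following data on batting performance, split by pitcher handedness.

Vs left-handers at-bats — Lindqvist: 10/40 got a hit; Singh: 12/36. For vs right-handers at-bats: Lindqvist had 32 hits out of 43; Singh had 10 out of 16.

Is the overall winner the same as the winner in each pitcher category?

No

Vs left-handers: Lindqvist 10/40 = 25.0%, Singh 12/36 = 33.3% → Singh
Vs right-handers: Lindqvist 32/43 = 74.4%, Singh 10/16 = 62.5% → Lindqvist
Overall: Lindqvist 42/83 = 50.6%, Singh 22/52 = 42.3% → Lindqvist
Neither sweeps: Lindqvist wins 1 of 2 groups, Singh wins 1. Lindqvist wins overall but not every group — no Simpson reversal.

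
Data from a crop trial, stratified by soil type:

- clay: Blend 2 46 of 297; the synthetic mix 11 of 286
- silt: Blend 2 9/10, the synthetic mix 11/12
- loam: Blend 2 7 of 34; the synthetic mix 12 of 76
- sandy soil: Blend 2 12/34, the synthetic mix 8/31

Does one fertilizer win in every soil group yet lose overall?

No

Clay: Blend 2 46/297 = 15.5%, the synthetic mix 11/286 = 3.8% → Blend 2
Silt: Blend 2 9/10 = 90.0%, the synthetic mix 11/12 = 91.7% → the synthetic mix
Loam: Blend 2 7/34 = 20.6%, the synthetic mix 12/76 = 15.8% → Blend 2
Sandy soil: Blend 2 12/34 = 35.3%, the synthetic mix 8/31 = 25.8% → Blend 2
Overall: Blend 2 74/375 = 19.7%, the synthetic mix 42/405 = 10.4% → Blend 2
Neither sweeps: Blend 2 wins 3 of 4 groups, the synthetic mix wins 1. Blend 2 wins overall but not every group — no Simpson reversal.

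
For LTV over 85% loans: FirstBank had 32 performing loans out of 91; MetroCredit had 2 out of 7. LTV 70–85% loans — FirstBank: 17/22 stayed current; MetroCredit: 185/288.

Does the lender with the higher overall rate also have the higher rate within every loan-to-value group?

LTV over 85%: FirstBank 32/91 = 35.2%, MetroCredit 2/7 = 28.6% → FirstBank
LTV 70–85%: FirstBank 17/22 = 77.3%, MetroCredit 185/288 = 64.2% → FirstBank
Overall: FirstBank 49/113 = 43.4%, MetroCredit 187/295 = 63.4% → MetroCredit
FirstBank wins each loan-to-value group but MetroCredit wins overall — the comparison reverses. FirstBank's loans skew toward LTV over 85%, which has a lower base rate.

No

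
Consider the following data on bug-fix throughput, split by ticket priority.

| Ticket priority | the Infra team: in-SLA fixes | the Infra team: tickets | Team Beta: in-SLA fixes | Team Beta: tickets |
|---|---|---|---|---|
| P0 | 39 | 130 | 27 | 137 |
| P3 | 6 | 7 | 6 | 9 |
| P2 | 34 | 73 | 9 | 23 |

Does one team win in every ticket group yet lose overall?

No

P0: the Infra team 39/130 = 30.0%, Team Beta 27/137 = 19.7% → the Infra team
P3: the Infra team 6/7 = 85.7%, Team Beta 6/9 = 66.7% → the Infra team
P2: the Infra team 34/73 = 46.6%, Team Beta 9/23 = 39.1% → the Infra team
Overall: the Infra team 79/210 = 37.6%, Team Beta 42/169 = 24.9% → the Infra team
The Infra team wins overall and in every ticket group — no reversal.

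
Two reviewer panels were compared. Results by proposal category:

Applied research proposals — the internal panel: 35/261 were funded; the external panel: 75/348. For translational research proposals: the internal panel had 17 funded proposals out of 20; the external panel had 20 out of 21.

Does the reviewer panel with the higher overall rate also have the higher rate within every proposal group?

Yes

Applied research: the internal panel 35/261 = 13.4%, the external panel 75/348 = 21.6% → the external panel
Translational research: the internal panel 17/20 = 85.0%, the external panel 20/21 = 95.2% → the external panel
Overall: the internal panel 52/281 = 18.5%, the external panel 95/369 = 25.7% → the external panel
The external panel wins overall and in every proposal group — no reversal.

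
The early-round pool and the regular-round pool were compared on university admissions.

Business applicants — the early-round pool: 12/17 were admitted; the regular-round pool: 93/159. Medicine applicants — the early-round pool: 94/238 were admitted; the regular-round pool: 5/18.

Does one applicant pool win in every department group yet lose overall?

Business: the early-round pool 12/17 = 70.6%, the regular-round pool 93/159 = 58.5% → the early-round pool
Medicine: the early-round pool 94/238 = 39.5%, the regular-round pool 5/18 = 27.8% → the early-round pool
Overall: the early-round pool 106/255 = 41.6%, the regular-round pool 98/177 = 55.4% → the regular-round pool
The early-round pool wins each department group but the regular-round pool wins overall — the comparison reverses. The early-round pool's applicants skew toward Medicine, which has a lower base rate.

Yes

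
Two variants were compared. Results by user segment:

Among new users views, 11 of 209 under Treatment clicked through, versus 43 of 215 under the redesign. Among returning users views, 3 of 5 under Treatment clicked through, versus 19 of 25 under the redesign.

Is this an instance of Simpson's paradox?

New users: Treatment 11/209 = 5.3%, the redesign 43/215 = 20.0% → the redesign
Returning users: Treatment 3/5 = 60.0%, the redesign 19/25 = 76.0% → the redesign
Overall: Treatment 14/214 = 6.5%, the redesign 62/240 = 25.8% → the redesign
The redesign wins overall and in every user group — no reversal.

No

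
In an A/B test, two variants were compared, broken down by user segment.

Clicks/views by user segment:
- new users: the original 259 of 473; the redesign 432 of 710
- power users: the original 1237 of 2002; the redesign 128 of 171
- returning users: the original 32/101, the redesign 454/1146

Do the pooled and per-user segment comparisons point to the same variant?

No

New users: the original 259/473 = 54.8%, the redesign 432/710 = 60.8% → the redesign
Power users: the original 1237/2002 = 61.8%, the redesign 128/171 = 74.9% → the redesign
Returning users: the original 32/101 = 31.7%, the redesign 454/1146 = 39.6% → the redesign
Overall: the original 1528/2576 = 59.3%, the redesign 1014/2027 = 50.0% → the original
The redesign wins each user group but the original wins overall — the comparison reverses. The redesign's views skew toward returning users, which has a lower base rate.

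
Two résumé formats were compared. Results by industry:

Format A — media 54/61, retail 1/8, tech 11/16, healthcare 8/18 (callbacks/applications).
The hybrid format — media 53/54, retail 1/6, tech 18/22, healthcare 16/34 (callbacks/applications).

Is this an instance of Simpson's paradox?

No

Media: Format A 54/61 = 88.5%, the hybrid format 53/54 = 98.1% → the hybrid format
Retail: Format A 1/8 = 12.5%, the hybrid format 1/6 = 16.7% → the hybrid format
Tech: Format A 11/16 = 68.8%, the hybrid format 18/22 = 81.8% → the hybrid format
Healthcare: Format A 8/18 = 44.4%, the hybrid format 16/34 = 47.1% → the hybrid format
Overall: Format A 74/103 = 71.8%, the hybrid format 88/116 = 75.9% → the hybrid format
The hybrid format wins overall and in every industry group — no reversal.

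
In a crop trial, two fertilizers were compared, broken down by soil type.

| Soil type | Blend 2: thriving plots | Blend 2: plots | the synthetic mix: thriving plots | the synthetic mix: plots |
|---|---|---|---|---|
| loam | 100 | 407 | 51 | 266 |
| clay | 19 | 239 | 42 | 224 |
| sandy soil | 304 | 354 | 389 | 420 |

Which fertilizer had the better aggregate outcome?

Loam: Blend 2 100/407 = 24.6%, the synthetic mix 51/266 = 19.2% → Blend 2
Clay: Blend 2 19/239 = 7.9%, the synthetic mix 42/224 = 18.8% → the synthetic mix
Sandy soil: Blend 2 304/354 = 85.9%, the synthetic mix 389/420 = 92.6% → the synthetic mix
Overall: Blend 2 423/1000 = 42.3%, the synthetic mix 482/910 = 53.0% → the synthetic mix
(Neither sweeps every soil group, but the synthetic mix has the higher pooled rate.)

the synthetic mix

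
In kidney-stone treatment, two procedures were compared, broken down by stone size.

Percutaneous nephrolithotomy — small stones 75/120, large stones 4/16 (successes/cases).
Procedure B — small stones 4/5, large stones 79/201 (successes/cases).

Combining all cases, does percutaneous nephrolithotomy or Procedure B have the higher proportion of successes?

Small stones: percutaneous nephrolithotomy 75/120 = 62.5%, Procedure B 4/5 = 80.0% → Procedure B
Large stones: percutaneous nephrolithotomy 4/16 = 25.0%, Procedure B 79/201 = 39.3% → Procedure B
Overall: percutaneous nephrolithotomy 79/136 = 58.1%, Procedure B 83/206 = 40.3% → percutaneous nephrolithotomy
(Procedure B wins every stone group but percutaneous nephrolithotomy wins overall — Procedure B's cases skew toward the low-rate large stones group.)

percutaneous nephrolithotomy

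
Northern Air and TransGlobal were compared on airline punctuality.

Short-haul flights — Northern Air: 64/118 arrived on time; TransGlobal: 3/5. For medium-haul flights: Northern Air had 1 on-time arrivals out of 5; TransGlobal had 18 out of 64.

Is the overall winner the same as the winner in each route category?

Short-haul: Northern Air 64/118 = 54.2%, TransGlobal 3/5 = 60.0% → TransGlobal
Medium-haul: Northern Air 1/5 = 20.0%, TransGlobal 18/64 = 28.1% → TransGlobal
Overall: Northern Air 65/123 = 52.8%, TransGlobal 21/69 = 30.4% → Northern Air
TransGlobal wins each route group but Northern Air wins overall — the comparison reverses. TransGlobal's flights skew toward medium-haul, which has a lower base rate.

No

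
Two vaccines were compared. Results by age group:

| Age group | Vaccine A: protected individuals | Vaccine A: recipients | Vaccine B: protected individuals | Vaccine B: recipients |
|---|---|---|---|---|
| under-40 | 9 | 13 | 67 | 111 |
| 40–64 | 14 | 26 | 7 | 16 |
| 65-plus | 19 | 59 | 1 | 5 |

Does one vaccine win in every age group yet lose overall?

Yes

Under-40: Vaccine A 9/13 = 69.2%, Vaccine B 67/111 = 60.4% → Vaccine A
40–64: Vaccine A 14/26 = 53.8%, Vaccine B 7/16 = 43.8% → Vaccine A
65-plus: Vaccine A 19/59 = 32.2%, Vaccine B 1/5 = 20.0% → Vaccine A
Overall: Vaccine A 42/98 = 42.9%, Vaccine B 75/132 = 56.8% → Vaccine B
Vaccine A wins each age group but Vaccine B wins overall — the comparison reverses. Vaccine A's recipients skew toward 65-plus, which has a lower base rate.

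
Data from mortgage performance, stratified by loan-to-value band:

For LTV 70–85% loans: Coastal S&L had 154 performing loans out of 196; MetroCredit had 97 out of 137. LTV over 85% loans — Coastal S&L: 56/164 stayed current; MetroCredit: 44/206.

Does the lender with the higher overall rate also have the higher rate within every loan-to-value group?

Yes

LTV 70–85%: Coastal S&L 154/196 = 78.6%, MetroCredit 97/137 = 70.8% → Coastal S&L
LTV over 85%: Coastal S&L 56/164 = 34.1%, MetroCredit 44/206 = 21.4% → Coastal S&L
Overall: Coastal S&L 210/360 = 58.3%, MetroCredit 141/343 = 41.1% → Coastal S&L
Coastal S&L wins overall and in every loan-to-value group — no reversal.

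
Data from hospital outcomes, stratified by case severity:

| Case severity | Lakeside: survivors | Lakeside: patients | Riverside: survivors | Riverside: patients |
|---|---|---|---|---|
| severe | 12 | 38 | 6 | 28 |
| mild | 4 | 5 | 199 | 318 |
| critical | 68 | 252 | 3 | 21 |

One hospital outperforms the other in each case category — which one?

Severe: Lakeside 12/38 = 31.6%, Riverside 6/28 = 21.4% → Lakeside
Mild: Lakeside 4/5 = 80.0%, Riverside 199/318 = 62.6% → Lakeside
Critical: Lakeside 68/252 = 27.0%, Riverside 3/21 = 14.3% → Lakeside
Lakeside has the higher rate in all 3 groups.

Lakeside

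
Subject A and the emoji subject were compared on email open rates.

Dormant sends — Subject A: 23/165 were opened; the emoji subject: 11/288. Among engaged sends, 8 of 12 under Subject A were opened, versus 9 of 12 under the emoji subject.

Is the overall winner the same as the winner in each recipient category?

Dormant: Subject A 23/165 = 13.9%, the emoji subject 11/288 = 3.8% → Subject A
Engaged: Subject A 8/12 = 66.7%, the emoji subject 9/12 = 75.0% → the emoji subject
Overall: Subject A 31/177 = 17.5%, the emoji subject 20/300 = 6.7% → Subject A
Neither sweeps: Subject A wins 1 of 2 groups, the emoji subject wins 1. Subject A wins overall but not every group — no Simpson reversal.

No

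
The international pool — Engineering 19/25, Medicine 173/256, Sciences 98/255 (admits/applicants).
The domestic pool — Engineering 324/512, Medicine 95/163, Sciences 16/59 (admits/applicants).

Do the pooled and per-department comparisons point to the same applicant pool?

No

Engineering: the international pool 19/25 = 76.0%, the domestic pool 324/512 = 63.3% → the international pool
Medicine: the international pool 173/256 = 67.6%, the domestic pool 95/163 = 58.3% → the international pool
Sciences: the international pool 98/255 = 38.4%, the domestic pool 16/59 = 27.1% → the international pool
Overall: the international pool 290/536 = 54.1%, the domestic pool 435/734 = 59.3% → the domestic pool
The international pool wins each department group but the domestic pool wins overall — the comparison reverses. The international pool's applicants skew toward Sciences, which has a lower base rate.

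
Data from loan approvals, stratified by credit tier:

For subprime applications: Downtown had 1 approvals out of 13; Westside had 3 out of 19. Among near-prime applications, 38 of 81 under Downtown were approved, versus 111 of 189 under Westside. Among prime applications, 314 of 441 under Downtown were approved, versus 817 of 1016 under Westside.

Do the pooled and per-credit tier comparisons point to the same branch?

Yes

Subprime: Downtown 1/13 = 7.7%, Westside 3/19 = 15.8% → Westside
Near-prime: Downtown 38/81 = 46.9%, Westside 111/189 = 58.7% → Westside
Prime: Downtown 314/441 = 71.2%, Westside 817/1016 = 80.4% → Westside
Overall: Downtown 353/535 = 66.0%, Westside 931/1224 = 76.1% → Westside
Westside wins overall and in every credit group — no reversal.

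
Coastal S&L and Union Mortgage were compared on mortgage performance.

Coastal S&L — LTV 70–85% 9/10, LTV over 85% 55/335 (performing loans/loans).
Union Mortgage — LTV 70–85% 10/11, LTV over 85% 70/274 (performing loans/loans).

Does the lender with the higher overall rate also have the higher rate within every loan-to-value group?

Yes

LTV 70–85%: Coastal S&L 9/10 = 90.0%, Union Mortgage 10/11 = 90.9% → Union Mortgage
LTV over 85%: Coastal S&L 55/335 = 16.4%, Union Mortgage 70/274 = 25.5% → Union Mortgage
Overall: Coastal S&L 64/345 = 18.6%, Union Mortgage 80/285 = 28.1% → Union Mortgage
Union Mortgage wins overall and in every loan-to-value group — no reversal.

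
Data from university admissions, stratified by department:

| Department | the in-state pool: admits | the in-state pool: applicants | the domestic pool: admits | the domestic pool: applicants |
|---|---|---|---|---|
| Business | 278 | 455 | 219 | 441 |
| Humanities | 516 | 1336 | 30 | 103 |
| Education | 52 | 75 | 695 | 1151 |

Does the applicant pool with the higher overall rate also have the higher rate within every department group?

No

Business: the in-state pool 278/455 = 61.1%, the domestic pool 219/441 = 49.7% → the in-state pool
Humanities: the in-state pool 516/1336 = 38.6%, the domestic pool 30/103 = 29.1% → the in-state pool
Education: the in-state pool 52/75 = 69.3%, the domestic pool 695/1151 = 60.4% → the in-state pool
Overall: the in-state pool 846/1866 = 45.3%, the domestic pool 944/1695 = 55.7% → the domestic pool
The in-state pool wins each department group but the domestic pool wins overall — the comparison reverses. The in-state pool's applicants skew toward Humanities, which has a lower base rate.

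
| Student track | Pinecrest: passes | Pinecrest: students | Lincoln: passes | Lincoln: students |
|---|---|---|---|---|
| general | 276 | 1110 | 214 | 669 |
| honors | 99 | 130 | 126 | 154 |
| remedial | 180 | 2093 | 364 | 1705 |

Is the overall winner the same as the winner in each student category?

General: Pinecrest 276/1110 = 24.9%, Lincoln 214/669 = 32.0% → Lincoln
Honors: Pinecrest 99/130 = 76.2%, Lincoln 126/154 = 81.8% → Lincoln
Remedial: Pinecrest 180/2093 = 8.6%, Lincoln 364/1705 = 21.3% → Lincoln
Overall: Pinecrest 555/3333 = 16.7%, Lincoln 704/2528 = 27.8% → Lincoln
Lincoln wins overall and in every student group — no reversal.

Yes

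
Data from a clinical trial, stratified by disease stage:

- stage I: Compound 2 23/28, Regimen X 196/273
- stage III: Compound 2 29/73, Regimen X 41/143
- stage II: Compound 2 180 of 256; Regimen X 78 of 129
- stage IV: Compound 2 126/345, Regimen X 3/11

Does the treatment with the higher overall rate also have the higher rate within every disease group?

Stage I: Compound 2 23/28 = 82.1%, Regimen X 196/273 = 71.8% → Compound 2
Stage III: Compound 2 29/73 = 39.7%, Regimen X 41/143 = 28.7% → Compound 2
Stage II: Compound 2 180/256 = 70.3%, Regimen X 78/129 = 60.5% → Compound 2
Stage IV: Compound 2 126/345 = 36.5%, Regimen X 3/11 = 27.3% → Compound 2
Overall: Compound 2 358/702 = 51.0%, Regimen X 318/556 = 57.2% → Regimen X
Compound 2 wins each disease group but Regimen X wins overall — the comparison reverses. Compound 2's patients skew toward stage IV, which has a lower base rate.

No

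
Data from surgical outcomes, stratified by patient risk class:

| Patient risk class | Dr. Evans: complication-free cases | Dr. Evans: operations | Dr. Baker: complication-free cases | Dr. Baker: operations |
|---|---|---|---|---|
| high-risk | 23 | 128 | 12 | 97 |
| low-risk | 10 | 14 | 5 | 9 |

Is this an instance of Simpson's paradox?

No

High-risk: Dr. Evans 23/128 = 18.0%, Dr. Baker 12/97 = 12.4% → Dr. Evans
Low-risk: Dr. Evans 10/14 = 71.4%, Dr. Baker 5/9 = 55.6% → Dr. Evans
Overall: Dr. Evans 33/142 = 23.2%, Dr. Baker 17/106 = 16.0% → Dr. Evans
Dr. Evans wins overall and in every patient risk group — no reversal.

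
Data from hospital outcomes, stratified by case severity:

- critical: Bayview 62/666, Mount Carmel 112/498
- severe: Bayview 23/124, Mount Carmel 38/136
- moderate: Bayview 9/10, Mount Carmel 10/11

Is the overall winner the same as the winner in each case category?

Yes

Critical: Bayview 62/666 = 9.3%, Mount Carmel 112/498 = 22.5% → Mount Carmel
Severe: Bayview 23/124 = 18.5%, Mount Carmel 38/136 = 27.9% → Mount Carmel
Moderate: Bayview 9/10 = 90.0%, Mount Carmel 10/11 = 90.9% → Mount Carmel
Overall: Bayview 94/800 = 11.8%, Mount Carmel 160/645 = 24.8% → Mount Carmel
Mount Carmel wins overall and in every case group — no reversal.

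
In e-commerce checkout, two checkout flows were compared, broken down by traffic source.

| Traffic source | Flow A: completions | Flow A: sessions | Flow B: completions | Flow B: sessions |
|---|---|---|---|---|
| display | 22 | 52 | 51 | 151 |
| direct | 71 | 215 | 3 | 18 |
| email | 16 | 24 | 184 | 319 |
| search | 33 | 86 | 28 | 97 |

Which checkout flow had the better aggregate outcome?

Display: Flow A 22/52 = 42.3%, Flow B 51/151 = 33.8% → Flow A
Direct: Flow A 71/215 = 33.0%, Flow B 3/18 = 16.7% → Flow A
Email: Flow A 16/24 = 66.7%, Flow B 184/319 = 57.7% → Flow A
Search: Flow A 33/86 = 38.4%, Flow B 28/97 = 28.9% → Flow A
Overall: Flow A 142/377 = 37.7%, Flow B 266/585 = 45.5% → Flow B
(Flow A wins every traffic group but Flow B wins overall — Flow A's sessions skew toward the low-rate direct group.)

Flow B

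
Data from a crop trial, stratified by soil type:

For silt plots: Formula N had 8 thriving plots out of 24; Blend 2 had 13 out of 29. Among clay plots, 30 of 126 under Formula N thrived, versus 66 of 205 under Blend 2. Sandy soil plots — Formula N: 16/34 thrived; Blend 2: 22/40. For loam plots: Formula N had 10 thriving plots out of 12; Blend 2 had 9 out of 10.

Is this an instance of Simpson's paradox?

No

Silt: Formula N 8/24 = 33.3%, Blend 2 13/29 = 44.8% → Blend 2
Clay: Formula N 30/126 = 23.8%, Blend 2 66/205 = 32.2% → Blend 2
Sandy soil: Formula N 16/34 = 47.1%, Blend 2 22/40 = 55.0% → Blend 2
Loam: Formula N 10/12 = 83.3%, Blend 2 9/10 = 90.0% → Blend 2
Overall: Formula N 64/196 = 32.7%, Blend 2 110/284 = 38.7% → Blend 2
Blend 2 wins overall and in every soil group — no reversal.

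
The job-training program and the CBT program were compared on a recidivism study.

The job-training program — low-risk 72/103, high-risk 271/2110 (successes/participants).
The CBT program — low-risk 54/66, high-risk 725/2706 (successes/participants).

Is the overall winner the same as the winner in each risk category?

Yes

Low-risk: the job-training program 72/103 = 69.9%, the CBT program 54/66 = 81.8% → the CBT program
High-risk: the job-training program 271/2110 = 12.8%, the CBT program 725/2706 = 26.8% → the CBT program
Overall: the job-training program 343/2213 = 15.5%, the CBT program 779/2772 = 28.1% → the CBT program
The CBT program wins overall and in every risk group — no reversal.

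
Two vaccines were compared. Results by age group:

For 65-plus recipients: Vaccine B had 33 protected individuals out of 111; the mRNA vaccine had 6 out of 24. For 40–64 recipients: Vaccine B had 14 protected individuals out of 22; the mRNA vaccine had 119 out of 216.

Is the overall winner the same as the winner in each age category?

65-plus: Vaccine B 33/111 = 29.7%, the mRNA vaccine 6/24 = 25.0% → Vaccine B
40–64: Vaccine B 14/22 = 63.6%, the mRNA vaccine 119/216 = 55.1% → Vaccine B
Overall: Vaccine B 47/133 = 35.3%, the mRNA vaccine 125/240 = 52.1% → the mRNA vaccine
Vaccine B wins each age group but the mRNA vaccine wins overall — the comparison reverses. Vaccine B's recipients skew toward 65-plus, which has a lower base rate.

No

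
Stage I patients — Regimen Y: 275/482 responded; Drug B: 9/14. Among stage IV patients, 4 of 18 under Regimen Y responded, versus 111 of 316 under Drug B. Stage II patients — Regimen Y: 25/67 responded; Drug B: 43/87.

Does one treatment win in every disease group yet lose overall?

Stage I: Regimen Y 275/482 = 57.1%, Drug B 9/14 = 64.3% → Drug B
Stage IV: Regimen Y 4/18 = 22.2%, Drug B 111/316 = 35.1% → Drug B
Stage II: Regimen Y 25/67 = 37.3%, Drug B 43/87 = 49.4% → Drug B
Overall: Regimen Y 304/567 = 53.6%, Drug B 163/417 = 39.1% → Regimen Y
Drug B wins each disease group but Regimen Y wins overall — the comparison reverses. Drug B's patients skew toward stage IV, which has a lower base rate.

Yes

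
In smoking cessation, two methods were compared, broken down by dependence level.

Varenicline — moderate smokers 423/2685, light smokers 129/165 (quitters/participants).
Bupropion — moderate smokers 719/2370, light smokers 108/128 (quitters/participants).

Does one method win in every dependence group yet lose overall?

No

Moderate smokers: varenicline 423/2685 = 15.8%, bupropion 719/2370 = 30.3% → bupropion
Light smokers: varenicline 129/165 = 78.2%, bupropion 108/128 = 84.4% → bupropion
Overall: varenicline 552/2850 = 19.4%, bupropion 827/2498 = 33.1% → bupropion
Bupropion wins overall and in every dependence group — no reversal.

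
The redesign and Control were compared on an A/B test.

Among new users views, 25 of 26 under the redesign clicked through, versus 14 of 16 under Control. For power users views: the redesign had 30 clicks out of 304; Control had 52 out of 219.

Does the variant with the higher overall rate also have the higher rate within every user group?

New users: the redesign 25/26 = 96.2%, Control 14/16 = 87.5% → the redesign
Power users: the redesign 30/304 = 9.9%, Control 52/219 = 23.7% → Control
Overall: the redesign 55/330 = 16.7%, Control 66/235 = 28.1% → Control
Neither sweeps: the redesign wins 1 of 2 groups, Control wins 1. Control wins overall but not every group — no Simpson reversal.

No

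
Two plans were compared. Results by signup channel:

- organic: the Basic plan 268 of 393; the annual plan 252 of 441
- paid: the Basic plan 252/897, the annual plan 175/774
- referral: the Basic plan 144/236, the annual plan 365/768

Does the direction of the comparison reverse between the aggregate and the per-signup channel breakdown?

No

Organic: the Basic plan 268/393 = 68.2%, the annual plan 252/441 = 57.1% → the Basic plan
Paid: the Basic plan 252/897 = 28.1%, the annual plan 175/774 = 22.6% → the Basic plan
Referral: the Basic plan 144/236 = 61.0%, the annual plan 365/768 = 47.5% → the Basic plan
Overall: the Basic plan 664/1526 = 43.5%, the annual plan 792/1983 = 39.9% → the Basic plan
The Basic plan wins overall and in every signup group — no reversal.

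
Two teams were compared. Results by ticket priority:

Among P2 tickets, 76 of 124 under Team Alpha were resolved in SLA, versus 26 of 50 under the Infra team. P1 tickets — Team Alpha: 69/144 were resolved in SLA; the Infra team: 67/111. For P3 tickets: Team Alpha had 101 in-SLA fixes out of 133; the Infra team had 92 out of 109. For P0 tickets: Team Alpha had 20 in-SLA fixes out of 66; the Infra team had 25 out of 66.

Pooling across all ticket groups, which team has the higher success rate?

P2: Team Alpha 76/124 = 61.3%, the Infra team 26/50 = 52.0% → Team Alpha
P1: Team Alpha 69/144 = 47.9%, the Infra team 67/111 = 60.4% → the Infra team
P3: Team Alpha 101/133 = 75.9%, the Infra team 92/109 = 84.4% → the Infra team
P0: Team Alpha 20/66 = 30.3%, the Infra team 25/66 = 37.9% → the Infra team
Overall: Team Alpha 266/467 = 57.0%, the Infra team 210/336 = 62.5% → the Infra team
(Neither sweeps every ticket group, but the Infra team has the higher pooled rate.)

the Infra team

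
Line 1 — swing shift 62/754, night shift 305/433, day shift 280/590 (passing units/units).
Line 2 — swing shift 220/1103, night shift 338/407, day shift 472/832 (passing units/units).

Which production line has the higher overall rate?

Line 2

Swing shift: Line 1 62/754 = 8.2%, Line 2 220/1103 = 19.9% → Line 2
Night shift: Line 1 305/433 = 70.4%, Line 2 338/407 = 83.0% → Line 2
Day shift: Line 1 280/590 = 47.5%, Line 2 472/832 = 56.7% → Line 2
Overall: Line 1 647/1777 = 36.4%, Line 2 1030/2342 = 44.0% → Line 2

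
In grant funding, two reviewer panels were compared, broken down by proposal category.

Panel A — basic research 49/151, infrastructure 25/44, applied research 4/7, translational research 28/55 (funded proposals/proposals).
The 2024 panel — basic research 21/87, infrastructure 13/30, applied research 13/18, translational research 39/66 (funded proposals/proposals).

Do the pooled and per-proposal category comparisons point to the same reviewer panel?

No

Basic research: Panel A 49/151 = 32.5%, the 2024 panel 21/87 = 24.1% → Panel A
Infrastructure: Panel A 25/44 = 56.8%, the 2024 panel 13/30 = 43.3% → Panel A
Applied research: Panel A 4/7 = 57.1%, the 2024 panel 13/18 = 72.2% → the 2024 panel
Translational research: Panel A 28/55 = 50.9%, the 2024 panel 39/66 = 59.1% → the 2024 panel
Overall: Panel A 106/257 = 41.2%, the 2024 panel 86/201 = 42.8% → the 2024 panel
Neither sweeps: Panel A wins 2 of 4 groups, the 2024 panel wins 2. The 2024 panel wins overall but not every group — no Simpson reversal.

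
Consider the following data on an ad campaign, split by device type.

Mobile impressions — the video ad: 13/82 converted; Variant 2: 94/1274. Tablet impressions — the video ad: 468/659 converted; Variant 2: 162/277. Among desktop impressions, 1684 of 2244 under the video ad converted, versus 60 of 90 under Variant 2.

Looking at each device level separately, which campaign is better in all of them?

the video ad

Mobile: the video ad 13/82 = 15.9%, Variant 2 94/1274 = 7.4% → the video ad
Tablet: the video ad 468/659 = 71.0%, Variant 2 162/277 = 58.5% → the video ad
Desktop: the video ad 1684/2244 = 75.0%, Variant 2 60/90 = 66.7% → the video ad
The video ad has the higher rate in all 3 groups.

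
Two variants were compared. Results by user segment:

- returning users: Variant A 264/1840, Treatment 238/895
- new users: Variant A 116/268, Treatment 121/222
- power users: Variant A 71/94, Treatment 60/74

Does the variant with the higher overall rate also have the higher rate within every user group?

Yes

Returning users: Variant A 264/1840 = 14.3%, Treatment 238/895 = 26.6% → Treatment
New users: Variant A 116/268 = 43.3%, Treatment 121/222 = 54.5% → Treatment
Power users: Variant A 71/94 = 75.5%, Treatment 60/74 = 81.1% → Treatment
Overall: Variant A 451/2202 = 20.5%, Treatment 419/1191 = 35.2% → Treatment
Treatment wins overall and in every user group — no reversal.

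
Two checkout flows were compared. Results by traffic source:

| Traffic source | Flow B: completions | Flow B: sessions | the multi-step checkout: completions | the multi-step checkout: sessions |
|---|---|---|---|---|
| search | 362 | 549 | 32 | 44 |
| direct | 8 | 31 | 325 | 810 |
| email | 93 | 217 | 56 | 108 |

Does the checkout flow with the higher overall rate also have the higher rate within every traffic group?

Search: Flow B 362/549 = 65.9%, the multi-step checkout 32/44 = 72.7% → the multi-step checkout
Direct: Flow B 8/31 = 25.8%, the multi-step checkout 325/810 = 40.1% → the multi-step checkout
Email: Flow B 93/217 = 42.9%, the multi-step checkout 56/108 = 51.9% → the multi-step checkout
Overall: Flow B 463/797 = 58.1%, the multi-step checkout 413/962 = 42.9% → Flow B
The multi-step checkout wins each traffic group but Flow B wins overall — the comparison reverses. The multi-step checkout's sessions skew toward direct, which has a lower base rate.

No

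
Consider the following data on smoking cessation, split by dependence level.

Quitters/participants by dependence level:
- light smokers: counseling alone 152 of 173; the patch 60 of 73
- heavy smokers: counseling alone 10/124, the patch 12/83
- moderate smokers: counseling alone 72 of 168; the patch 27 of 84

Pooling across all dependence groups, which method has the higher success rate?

counseling alone

Light smokers: counseling alone 152/173 = 87.9%, the patch 60/73 = 82.2% → counseling alone
Heavy smokers: counseling alone 10/124 = 8.1%, the patch 12/83 = 14.5% → the patch
Moderate smokers: counseling alone 72/168 = 42.9%, the patch 27/84 = 32.1% → counseling alone
Overall: counseling alone 234/465 = 50.3%, the patch 99/240 = 41.2% → counseling alone
(Neither sweeps every dependence group, but counseling alone has the higher pooled rate.)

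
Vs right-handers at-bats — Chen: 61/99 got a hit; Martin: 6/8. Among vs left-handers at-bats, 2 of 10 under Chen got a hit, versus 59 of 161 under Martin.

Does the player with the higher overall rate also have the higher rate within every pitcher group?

Vs right-handers: Chen 61/99 = 61.6%, Martin 6/8 = 75.0% → Martin
Vs left-handers: Chen 2/10 = 20.0%, Martin 59/161 = 36.6% → Martin
Overall: Chen 63/109 = 57.8%, Martin 65/169 = 38.5% → Chen
Martin wins each pitcher group but Chen wins overall — the comparison reverses. Martin's at-bats skew toward vs left-handers, which has a lower base rate.

No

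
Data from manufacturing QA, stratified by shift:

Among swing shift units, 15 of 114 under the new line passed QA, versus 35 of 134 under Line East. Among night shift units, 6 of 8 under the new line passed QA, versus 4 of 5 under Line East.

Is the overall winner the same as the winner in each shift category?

Swing shift: the new line 15/114 = 13.2%, Line East 35/134 = 26.1% → Line East
Night shift: the new line 6/8 = 75.0%, Line East 4/5 = 80.0% → Line East
Overall: the new line 21/122 = 17.2%, Line East 39/139 = 28.1% → Line East
Line East wins overall and in every shift group — no reversal.

Yes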